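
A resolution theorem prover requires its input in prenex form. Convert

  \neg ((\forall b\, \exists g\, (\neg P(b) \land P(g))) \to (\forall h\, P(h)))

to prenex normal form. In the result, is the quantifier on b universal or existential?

universal

First replace A → B with ¬A ∨ B.
  \neg (\neg (\forall b\, \exists g\, (\neg P(b) \land P(g))) \lor (\forall h\, P(h)))
Move each ¬ inward, flipping quantifiers it crosses:
  (\forall b\, \exists g\, (\neg P(b) \land P(g))) \land (\exists h\, \neg P(h))
All bound variables are already distinct, so no renaming is needed.
Finally move all quantifiers to the prefix:
  \forall b\, \exists g\, \exists h\, (\neg P(b) \land P(g) \land \neg P(h))
The quantifier \forall b sits under an even number of negations (counting the antecedent side of each →), so it remains universal.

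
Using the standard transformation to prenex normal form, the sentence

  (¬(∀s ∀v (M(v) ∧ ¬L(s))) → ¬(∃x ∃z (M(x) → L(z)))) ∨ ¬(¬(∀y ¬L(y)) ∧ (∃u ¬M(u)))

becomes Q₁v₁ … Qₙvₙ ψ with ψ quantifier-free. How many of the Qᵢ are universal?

6

Rewrite implications/biconditionals: A → B as ¬A ∨ B.
  ¬¬(∀s ∀v (M(v) ∧ ¬L(s))) ∨ ¬(∃x ∃z (¬M(x) ∨ L(z))) ∨ ¬(¬(∀y ¬L(y)) ∧ (∃u ¬M(u)))
Push ¬ through the quantifiers and connectives to reach negation normal form:
  (∀s ∀v (M(v) ∧ ¬L(s))) ∨ (∀x ∀z (M(x) ∧ ¬L(z))) ∨ (∀y ¬L(y)) ∨ (∀u M(u))
All bound variables are already distinct, so no renaming is needed.
Extract every quantifier outward, since the variables are now distinct and don't occur free across branches:
  ∀s ∀v ∀x ∀z ∀y ∀u (M(v) ∧ ¬L(s) ∨ M(x) ∧ ¬L(z) ∨ ¬L(y) ∨ M(u))
The prefix is ∀s ∀v ∀x ∀z ∀y ∀u: 6 universal, 0 existential.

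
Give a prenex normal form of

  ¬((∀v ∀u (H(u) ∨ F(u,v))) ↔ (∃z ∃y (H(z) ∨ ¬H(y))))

Rewrite implications/biconditionals: A → B as ¬A ∨ B; A ↔ B as (¬A ∨ B) ∧ (¬B ∨ A).
  ¬((¬(∀v ∀u (H(u) ∨ F(u,v))) ∨ (∃z ∃y (H(z) ∨ ¬H(y)))) ∧ (¬(∃z ∃y (H(z) ∨ ¬H(y))) ∨ (∀v ∀u (H(u) ∨ F(u,v)))))
Drive negations inward (¬∀x A ≡ ∃x ¬A, ¬∃x A ≡ ∀x ¬A, De Morgan for ∧/∨):
  (∀v ∀u (H(u) ∨ F(u,v))) ∧ (∀z ∀y (¬H(z) ∧ H(y))) ∨ (∃z ∃y (H(z) ∨ ¬H(y))) ∧ (∃v ∃u (¬H(u) ∧ ¬F(u,v)))
Give each quantifier a distinct variable: z↦x, y↦v1, v↦t, u↦z1.
  (∀v ∀u (H(u) ∨ F(u,v))) ∧ (∀z ∀y (¬H(z) ∧ H(y))) ∨ (∃x ∃v1 (H(x) ∨ ¬H(v1))) ∧ (∃t ∃z1 (¬H(z1) ∧ ¬F(z1,t)))
Extract every quantifier outward, since the variables are now distinct and don't occur free across branches:
  ∀v ∀u ∀z ∀y ∃x ∃v1 ∃t ∃z1 ((H(u) ∨ F(u,v)) ∧ ¬H(z) ∧ H(y) ∨ (H(x) ∨ ¬H(v1)) ∧ ¬H(z1) ∧ ¬F(z1,t))

∀v ∀u ∀z ∀y ∃x ∃v1 ∃t ∃z1 ((H(u) ∨ F(u,v)) ∧ ¬H(z) ∧ H(y) ∨ (H(x) ∨ ¬H(v1)) ∧ ¬H(z1) ∧ ¬F(z1,t))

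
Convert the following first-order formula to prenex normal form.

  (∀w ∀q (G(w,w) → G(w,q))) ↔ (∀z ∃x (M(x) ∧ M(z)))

∃w ∃q ∀z ∃x ∃s ∀u ∀r ∀b ((G(w,w) ∧ ¬G(w,q) ∨ M(x) ∧ M(z)) ∧ (¬M(u) ∨ ¬M(s) ∨ ¬G(r,r) ∨ G(r,b)))

Rewrite implications/biconditionals: A → B as ¬A ∨ B; A ↔ B as (¬A ∨ B) ∧ (¬B ∨ A).
  (¬(∀w ∀q (¬G(w,w) ∨ G(w,q))) ∨ (∀z ∃x (M(x) ∧ M(z)))) ∧ (¬(∀z ∃x (M(x) ∧ M(z))) ∨ (∀w ∀q (¬G(w,w) ∨ G(w,q))))
Drive negations inward (¬∀x A ≡ ∃x ¬A, ¬∃x A ≡ ∀x ¬A, De Morgan for ∧/∨):
  ((∃w ∃q (G(w,w) ∧ ¬G(w,q))) ∨ (∀z ∃x (M(x) ∧ M(z)))) ∧ ((∃z ∀x (¬M(x) ∨ ¬M(z))) ∨ (∀w ∀q (¬G(w,w) ∨ G(w,q))))
Standardize variables apart so no two quantifiers bind the same name: z↦s, x↦u, w↦r, q↦b.
  ((∃w ∃q (G(w,w) ∧ ¬G(w,q))) ∨ (∀z ∃x (M(x) ∧ M(z)))) ∧ ((∃s ∀u (¬M(u) ∨ ¬M(s))) ∨ (∀r ∀b (¬G(r,r) ∨ G(r,b))))
Pull the quantifiers to the front (each side's bound variable is not free in the other side):
  ∃w ∃q ∀z ∃x ∃s ∀u ∀r ∀b ((G(w,w) ∧ ¬G(w,q) ∨ M(x) ∧ M(z)) ∧ (¬M(u) ∨ ¬M(s) ∨ ¬G(r,r) ∨ G(r,b)))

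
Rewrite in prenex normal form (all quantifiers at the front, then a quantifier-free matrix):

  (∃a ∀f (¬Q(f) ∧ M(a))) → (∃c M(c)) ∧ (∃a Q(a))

∀a ∃f ∃c ∃y1 (Q(f) ∨ ¬M(a) ∨ M(c) ∧ Q(y1))

First replace A → B with ¬A ∨ B.
  ¬(∃a ∀f (¬Q(f) ∧ M(a))) ∨ (∃c M(c)) ∧ (∃a Q(a))
Drive negations inward (¬∀x A ≡ ∃x ¬A, ¬∃x A ≡ ∀x ¬A, De Morgan for ∧/∨):
  (∀a ∃f (Q(f) ∨ ¬M(a))) ∨ (∃c M(c)) ∧ (∃a Q(a))
Standardize variables apart so no two quantifiers bind the same name: a↦y1.
  (∀a ∃f (Q(f) ∨ ¬M(a))) ∨ (∃c M(c)) ∧ (∃y1 Q(y1))
Extract every quantifier outward, since the variables are now distinct and don't occur free across branches:
  ∀a ∃f ∃c ∃y1 (Q(f) ∨ ¬M(a) ∨ M(c) ∧ Q(y1))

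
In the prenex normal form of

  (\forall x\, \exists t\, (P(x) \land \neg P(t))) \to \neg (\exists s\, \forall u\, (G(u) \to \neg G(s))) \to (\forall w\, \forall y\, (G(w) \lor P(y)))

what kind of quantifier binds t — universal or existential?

universal

First replace A → B with ¬A ∨ B.
  \neg (\forall x\, \exists t\, (P(x) \land \neg P(t))) \lor \neg \neg (\exists s\, \forall u\, (\neg G(u) \lor \neg G(s))) \lor (\forall w\, \forall y\, (G(w) \lor P(y)))
Move each ¬ inward, flipping quantifiers it crosses:
  (\exists x\, \forall t\, (\neg P(x) \lor P(t))) \lor (\exists s\, \forall u\, (\neg G(u) \lor \neg G(s))) \lor (\forall w\, \forall y\, (G(w) \lor P(y)))
Finally move all quantifiers to the prefix:
  \exists x\, \forall t\, \exists s\, \forall u\, \forall w\, \forall y\, (\neg P(x) \lor P(t) \lor \neg G(u) \lor \neg G(s) \lor G(w) \lor P(y))
The quantifier \exists t sits under an odd number of negations (counting the antecedent side of each →), so it flips to \forall t.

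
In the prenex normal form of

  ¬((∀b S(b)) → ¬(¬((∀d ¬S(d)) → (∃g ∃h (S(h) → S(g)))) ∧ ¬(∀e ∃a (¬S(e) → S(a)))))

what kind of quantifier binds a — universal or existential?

universal

First replace A → B with ¬A ∨ B.
  ¬(¬(∀b S(b)) ∨ ¬(¬(¬(∀d ¬S(d)) ∨ (∃g ∃h (¬S(h) ∨ S(g)))) ∧ ¬(∀e ∃a (¬¬S(e) ∨ S(a)))))
Push ¬ through the quantifiers and connectives to reach negation normal form:
  (∀b S(b)) ∧ (∀d ¬S(d)) ∧ (∀g ∀h (S(h) ∧ ¬S(g))) ∧ (∃e ∀a (¬S(e) ∧ ¬S(a)))
All bound variables are already distinct, so no renaming is needed.
Pull the quantifiers to the front (each side's bound variable is not free in the other side):
  ∀b ∀d ∀g ∀h ∃e ∀a (S(b) ∧ ¬S(d) ∧ S(h) ∧ ¬S(g) ∧ ¬S(e) ∧ ¬S(a))
The quantifier ∃a sits under an odd number of negations (counting the antecedent side of each →), so it flips to ∀a.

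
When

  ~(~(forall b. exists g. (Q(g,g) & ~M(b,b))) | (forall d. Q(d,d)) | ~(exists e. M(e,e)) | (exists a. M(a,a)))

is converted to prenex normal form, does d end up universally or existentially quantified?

existential

Push ¬ through the quantifiers and connectives to reach negation normal form:
  (forall b. exists g. (Q(g,g) & ~M(b,b))) & (exists d. ~Q(d,d)) & (exists e. M(e,e)) & (forall a. ~M(a,a))
Extract every quantifier outward, since the variables are now distinct and don't occur free across branches:
  forall b. exists g. exists d. exists e. forall a. (Q(g,g) & ~M(b,b) & ~Q(d,d) & M(e,e) & ~M(a,a))
The quantifier forall d sits under an odd number of negations, so it flips to exists d.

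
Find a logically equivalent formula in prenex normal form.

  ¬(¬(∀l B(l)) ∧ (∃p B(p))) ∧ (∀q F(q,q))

Push ¬ through the quantifiers and connectives to reach negation normal form:
  ((∀l B(l)) ∨ (∀p ¬B(p))) ∧ (∀q F(q,q))
All bound variables are already distinct, so no renaming is needed.
Finally move all quantifiers to the prefix:
  ∀l ∀p ∀q ((B(l) ∨ ¬B(p)) ∧ F(q,q))

∀l ∀p ∀q ((B(l) ∨ ¬B(p)) ∧ F(q,q))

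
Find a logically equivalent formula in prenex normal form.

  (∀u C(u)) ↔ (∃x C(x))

Eliminate → and ↔ using ¬ and ∨; A ↔ B as (¬A ∨ B) ∧ (¬B ∨ A).
  (¬(∀u C(u)) ∨ (∃x C(x))) ∧ (¬(∃x C(x)) ∨ (∀u C(u)))
Push ¬ through the quantifiers and connectives to reach negation normal form:
  ((∃u ¬C(u)) ∨ (∃x C(x))) ∧ ((∀x ¬C(x)) ∨ (∀u C(u)))
Standardize variables apart so no two quantifiers bind the same name: x↦w, u↦r.
  ((∃u ¬C(u)) ∨ (∃x C(x))) ∧ ((∀w ¬C(w)) ∨ (∀r C(r)))
Pull the quantifiers to the front (each side's bound variable is not free in the other side):
  ∃u ∃x ∀w ∀r ((¬C(u) ∨ C(x)) ∧ (¬C(w) ∨ C(r)))

∃u ∃x ∀w ∀r ((¬C(u) ∨ C(x)) ∧ (¬C(w) ∨ C(r)))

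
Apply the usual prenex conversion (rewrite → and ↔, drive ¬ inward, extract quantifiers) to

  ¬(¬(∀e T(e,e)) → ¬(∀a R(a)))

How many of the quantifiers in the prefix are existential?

Eliminate → and ↔ using ¬ and ∨.
  ¬(¬¬(∀e T(e,e)) ∨ ¬(∀a R(a)))
Move each ¬ inward, flipping quantifiers it crosses:
  (∃e ¬T(e,e)) ∧ (∀a R(a))
All bound variables are already distinct, so no renaming is needed.
Extract every quantifier outward, since the variables are now distinct and don't occur free across branches:
  ∃e ∀a (¬T(e,e) ∧ R(a))
The prefix is ∃e ∀a: 1 universal, 1 existential.

1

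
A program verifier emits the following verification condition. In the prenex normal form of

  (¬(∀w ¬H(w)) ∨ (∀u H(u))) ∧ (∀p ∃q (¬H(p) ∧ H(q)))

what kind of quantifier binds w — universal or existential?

Drive negations inward (¬∀x A ≡ ∃x ¬A, ¬∃x A ≡ ∀x ¬A, De Morgan for ∧/∨):
  ((∃w H(w)) ∨ (∀u H(u))) ∧ (∀p ∃q (¬H(p) ∧ H(q)))
Finally move all quantifiers to the prefix:
  ∃w ∀u ∀p ∃q ((H(w) ∨ H(u)) ∧ ¬H(p) ∧ H(q))
The quantifier ∀w sits under an odd number of negations, so it flips to ∃w.

existential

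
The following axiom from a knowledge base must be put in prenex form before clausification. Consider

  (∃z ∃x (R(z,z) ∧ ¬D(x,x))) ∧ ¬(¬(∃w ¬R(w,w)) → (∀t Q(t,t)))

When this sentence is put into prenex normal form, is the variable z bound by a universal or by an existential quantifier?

existential

Rewrite implications/biconditionals: A → B as ¬A ∨ B.
  (∃z ∃x (R(z,z) ∧ ¬D(x,x))) ∧ ¬(¬¬(∃w ¬R(w,w)) ∨ (∀t Q(t,t)))
Drive negations inward (¬∀x A ≡ ∃x ¬A, ¬∃x A ≡ ∀x ¬A, De Morgan for ∧/∨):
  (∃z ∃x (R(z,z) ∧ ¬D(x,x))) ∧ (∀w R(w,w)) ∧ (∃t ¬Q(t,t))
Finally move all quantifiers to the prefix:
  ∃z ∃x ∀w ∃t (R(z,z) ∧ ¬D(x,x) ∧ R(w,w) ∧ ¬Q(t,t))
The quantifier ∃z sits under an even number of negations (counting the antecedent side of each →), so it remains existential.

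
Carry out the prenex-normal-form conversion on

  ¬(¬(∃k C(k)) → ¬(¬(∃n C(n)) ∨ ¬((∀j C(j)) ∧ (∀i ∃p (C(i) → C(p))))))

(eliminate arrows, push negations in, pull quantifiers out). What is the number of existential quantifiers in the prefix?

Rewrite implications/biconditionals: A → B as ¬A ∨ B.
  ¬(¬¬(∃k C(k)) ∨ ¬(¬(∃n C(n)) ∨ ¬((∀j C(j)) ∧ (∀i ∃p (¬C(i) ∨ C(p))))))
Move each ¬ inward, flipping quantifiers it crosses:
  (∀k ¬C(k)) ∧ ((∀n ¬C(n)) ∨ (∃j ¬C(j)) ∨ (∃i ∀p (C(i) ∧ ¬C(p))))
Pull the quantifiers to the front (each side's bound variable is not free in the other side):
  ∀k ∀n ∃j ∃i ∀p (¬C(k) ∧ (¬C(n) ∨ ¬C(j) ∨ C(i) ∧ ¬C(p)))
The prefix is ∀k ∀n ∃j ∃i ∀p: 3 universal, 2 existential.

2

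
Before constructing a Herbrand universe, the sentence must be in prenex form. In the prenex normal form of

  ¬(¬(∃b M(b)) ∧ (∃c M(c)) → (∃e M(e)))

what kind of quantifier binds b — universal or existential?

Rewrite implications/biconditionals: A → B as ¬A ∨ B.
  ¬(¬(¬(∃b M(b)) ∧ (∃c M(c))) ∨ (∃e M(e)))
Push ¬ through the quantifiers and connectives to reach negation normal form:
  (∀b ¬M(b)) ∧ (∃c M(c)) ∧ (∀e ¬M(e))
All bound variables are already distinct, so no renaming is needed.
Extract every quantifier outward, since the variables are now distinct and don't occur free across branches:
  ∀b ∃c ∀e (¬M(b) ∧ M(c) ∧ ¬M(e))
The quantifier ∃b sits under an odd number of negations (counting the antecedent side of each →), so it flips to ∀b.

universal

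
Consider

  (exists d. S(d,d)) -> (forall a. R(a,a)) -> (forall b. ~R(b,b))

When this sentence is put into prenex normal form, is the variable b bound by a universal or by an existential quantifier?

universal

Rewrite implications/biconditionals: A → B as ¬A ∨ B.
  ~(exists d. S(d,d)) | ~(forall a. R(a,a)) | (forall b. ~R(b,b))
Drive negations inward (¬∀x A ≡ ∃x ¬A, ¬∃x A ≡ ∀x ¬A, De Morgan for ∧/∨):
  (forall d. ~S(d,d)) | (exists a. ~R(a,a)) | (forall b. ~R(b,b))
Finally move all quantifiers to the prefix:
  forall d. exists a. forall b. (~S(d,d) | ~R(a,a) | ~R(b,b))
The quantifier forall b sits under an even number of negations (counting the antecedent side of each →), so it remains universal.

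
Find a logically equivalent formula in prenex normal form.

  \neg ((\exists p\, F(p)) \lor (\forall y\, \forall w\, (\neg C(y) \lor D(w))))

\forall p\, \exists y\, \exists w\, (\neg F(p) \land C(y) \land \neg D(w))

Move each ¬ inward, flipping quantifiers it crosses:
  (\forall p\, \neg F(p)) \land (\exists y\, \exists w\, (C(y) \land \neg D(w)))
Finally move all quantifiers to the prefix:
  \forall p\, \exists y\, \exists w\, (\neg F(p) \land C(y) \land \neg D(w))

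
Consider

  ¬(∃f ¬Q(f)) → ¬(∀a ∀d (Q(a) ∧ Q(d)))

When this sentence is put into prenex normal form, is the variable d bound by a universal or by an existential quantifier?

existential

Rewrite implications/biconditionals: A → B as ¬A ∨ B.
  ¬¬(∃f ¬Q(f)) ∨ ¬(∀a ∀d (Q(a) ∧ Q(d)))
Push ¬ through the quantifiers and connectives to reach negation normal form:
  (∃f ¬Q(f)) ∨ (∃a ∃d (¬Q(a) ∨ ¬Q(d)))
All bound variables are already distinct, so no renaming is needed.
Finally move all quantifiers to the prefix:
  ∃f ∃a ∃d (¬Q(f) ∨ ¬Q(a) ∨ ¬Q(d))
The quantifier ∀d sits under an odd number of negations (counting the antecedent side of each →), so it flips to ∃d.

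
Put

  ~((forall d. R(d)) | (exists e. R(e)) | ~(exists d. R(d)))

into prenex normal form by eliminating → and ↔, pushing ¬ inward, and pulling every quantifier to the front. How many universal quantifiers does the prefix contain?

Push ¬ through the quantifiers and connectives to reach negation normal form:
  (exists d. ~R(d)) & (forall e. ~R(e)) & (exists d. R(d))
Give each quantifier a distinct variable: d↦y1.
  (exists d. ~R(d)) & (forall e. ~R(e)) & (exists y1. R(y1))
Extract every quantifier outward, since the variables are now distinct and don't occur free across branches:
  exists d. forall e. exists y1. (~R(d) & ~R(e) & R(y1))
The prefix is exists d forall e exists y1: 1 universal, 2 existential.

1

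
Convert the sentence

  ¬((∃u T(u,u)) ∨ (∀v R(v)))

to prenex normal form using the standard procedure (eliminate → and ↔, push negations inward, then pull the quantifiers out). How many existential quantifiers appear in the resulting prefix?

1

Push ¬ through the quantifiers and connectives to reach negation normal form:
  (∀u ¬T(u,u)) ∧ (∃v ¬R(v))
All bound variables are already distinct, so no renaming is needed.
Extract every quantifier outward, since the variables are now distinct and don't occur free across branches:
  ∀u ∃v (¬T(u,u) ∧ ¬R(v))
The prefix is ∀u ∃v: 1 universal, 1 existential.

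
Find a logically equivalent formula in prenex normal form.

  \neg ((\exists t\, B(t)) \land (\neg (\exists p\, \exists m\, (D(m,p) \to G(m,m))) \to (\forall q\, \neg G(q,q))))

Rewrite implications/biconditionals: A → B as ¬A ∨ B.
  \neg ((\exists t\, B(t)) \land (\neg \neg (\exists p\, \exists m\, (\neg D(m,p) \lor G(m,m))) \lor (\forall q\, \neg G(q,q))))
Drive negations inward (¬∀x A ≡ ∃x ¬A, ¬∃x A ≡ ∀x ¬A, De Morgan for ∧/∨):
  (\forall t\, \neg B(t)) \lor (\forall p\, \forall m\, (D(m,p) \land \neg G(m,m))) \land (\exists q\, G(q,q))
All bound variables are already distinct, so no renaming is needed.
Finally move all quantifiers to the prefix:
  \forall t\, \forall p\, \forall m\, \exists q\, (\neg B(t) \lor D(m,p) \land \neg G(m,m) \land G(q,q))

\forall t\, \forall p\, \forall m\, \exists q\, (\neg B(t) \lor D(m,p) \land \neg G(m,m) \land G(q,q))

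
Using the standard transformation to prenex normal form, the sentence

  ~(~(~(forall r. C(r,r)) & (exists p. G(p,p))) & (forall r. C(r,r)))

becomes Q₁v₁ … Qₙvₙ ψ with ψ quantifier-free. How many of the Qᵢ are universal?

0

Move each ¬ inward, flipping quantifiers it crosses:
  (exists r. ~C(r,r)) & (exists p. G(p,p)) | (exists r. ~C(r,r))
Rename bound variables to avoid capture: r↦v1.
  (exists r. ~C(r,r)) & (exists p. G(p,p)) | (exists v1. ~C(v1,v1))
Extract every quantifier outward, since the variables are now distinct and don't occur free across branches:
  exists r. exists p. exists v1. (~C(r,r) & G(p,p) | ~C(v1,v1))
The prefix is exists r exists p exists v1: 0 universal, 3 existential.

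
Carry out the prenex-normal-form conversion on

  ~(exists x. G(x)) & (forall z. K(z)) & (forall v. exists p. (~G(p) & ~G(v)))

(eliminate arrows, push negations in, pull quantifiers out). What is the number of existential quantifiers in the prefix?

Drive negations inward (¬∀x A ≡ ∃x ¬A, ¬∃x A ≡ ∀x ¬A, De Morgan for ∧/∨):
  (forall x. ~G(x)) & (forall z. K(z)) & (forall v. exists p. (~G(p) & ~G(v)))
Extract every quantifier outward, since the variables are now distinct and don't occur free across branches:
  forall x. forall z. forall v. exists p. (~G(x) & K(z) & ~G(p) & ~G(v))
The prefix is forall x forall z forall v exists p: 3 universal, 1 existential.

1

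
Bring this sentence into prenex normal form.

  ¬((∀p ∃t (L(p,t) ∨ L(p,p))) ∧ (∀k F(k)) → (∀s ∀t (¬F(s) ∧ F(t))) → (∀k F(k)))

Rewrite implications/biconditionals: A → B as ¬A ∨ B.
  ¬(¬((∀p ∃t (L(p,t) ∨ L(p,p))) ∧ (∀k F(k))) ∨ ¬(∀s ∀t (¬F(s) ∧ F(t))) ∨ (∀k F(k)))
Drive negations inward (¬∀x A ≡ ∃x ¬A, ¬∃x A ≡ ∀x ¬A, De Morgan for ∧/∨):
  (∀p ∃t (L(p,t) ∨ L(p,p))) ∧ (∀k F(k)) ∧ (∀s ∀t (¬F(s) ∧ F(t))) ∧ (∃k ¬F(k))
Standardize variables apart so no two quantifiers bind the same name: t↦u, k↦a.
  (∀p ∃t (L(p,t) ∨ L(p,p))) ∧ (∀k F(k)) ∧ (∀s ∀u (¬F(s) ∧ F(u))) ∧ (∃a ¬F(a))
Finally move all quantifiers to the prefix:
  ∀p ∃t ∀k ∀s ∀u ∃a ((L(p,t) ∨ L(p,p)) ∧ F(k) ∧ ¬F(s) ∧ F(u) ∧ ¬F(a))

∀p ∃t ∀k ∀s ∀u ∃a ((L(p,t) ∨ L(p,p)) ∧ F(k) ∧ ¬F(s) ∧ F(u) ∧ ¬F(a))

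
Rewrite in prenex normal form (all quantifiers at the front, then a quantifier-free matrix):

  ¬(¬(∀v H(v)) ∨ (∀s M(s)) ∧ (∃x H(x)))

∀v ∃s ∀x (H(v) ∧ (¬M(s) ∨ ¬H(x)))

Move each ¬ inward, flipping quantifiers it crosses:
  (∀v H(v)) ∧ ((∃s ¬M(s)) ∨ (∀x ¬H(x)))
All bound variables are already distinct, so no renaming is needed.
Extract every quantifier outward, since the variables are now distinct and don't occur free across branches:
  ∀v ∃s ∀x (H(v) ∧ (¬M(s) ∨ ¬H(x)))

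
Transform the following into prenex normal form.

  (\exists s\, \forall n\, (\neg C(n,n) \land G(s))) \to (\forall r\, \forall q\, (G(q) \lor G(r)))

Rewrite implications/biconditionals: A → B as ¬A ∨ B.
  \neg (\exists s\, \forall n\, (\neg C(n,n) \land G(s))) \lor (\forall r\, \forall q\, (G(q) \lor G(r)))
Push ¬ through the quantifiers and connectives to reach negation normal form:
  (\forall s\, \exists n\, (C(n,n) \lor \neg G(s))) \lor (\forall r\, \forall q\, (G(q) \lor G(r)))
All bound variables are already distinct, so no renaming is needed.
Pull the quantifiers to the front (each side's bound variable is not free in the other side):
  \forall s\, \exists n\, \forall r\, \forall q\, (C(n,n) \lor \neg G(s) \lor G(q) \lor G(r))

\forall s\, \exists n\, \forall r\, \forall q\, (C(n,n) \lor \neg G(s) \lor G(q) \lor G(r))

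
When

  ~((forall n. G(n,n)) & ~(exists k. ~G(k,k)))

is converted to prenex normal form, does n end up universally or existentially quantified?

Move each ¬ inward, flipping quantifiers it crosses:
  (exists n. ~G(n,n)) | (exists k. ~G(k,k))
All bound variables are already distinct, so no renaming is needed.
Extract every quantifier outward, since the variables are now distinct and don't occur free across branches:
  exists n. exists k. (~G(n,n) | ~G(k,k))
The quantifier forall n sits under an odd number of negations, so it flips to exists n.

existential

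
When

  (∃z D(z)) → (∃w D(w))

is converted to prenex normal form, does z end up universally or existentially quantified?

universal

Rewrite implications/biconditionals: A → B as ¬A ∨ B.
  ¬(∃z D(z)) ∨ (∃w D(w))
Move each ¬ inward, flipping quantifiers it crosses:
  (∀z ¬D(z)) ∨ (∃w D(w))
All bound variables are already distinct, so no renaming is needed.
Finally move all quantifiers to the prefix:
  ∀z ∃w (¬D(z) ∨ D(w))
The quantifier ∃z sits under an odd number of negations (counting the antecedent side of each →), so it flips to ∀z.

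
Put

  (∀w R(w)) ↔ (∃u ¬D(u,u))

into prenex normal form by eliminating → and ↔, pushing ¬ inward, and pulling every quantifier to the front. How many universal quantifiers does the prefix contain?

Eliminate → and ↔ using ¬ and ∨; A ↔ B as (¬A ∨ B) ∧ (¬B ∨ A).
  (¬(∀w R(w)) ∨ (∃u ¬D(u,u))) ∧ (¬(∃u ¬D(u,u)) ∨ (∀w R(w)))
Move each ¬ inward, flipping quantifiers it crosses:
  ((∃w ¬R(w)) ∨ (∃u ¬D(u,u))) ∧ ((∀u D(u,u)) ∨ (∀w R(w)))
Standardize variables apart so no two quantifiers bind the same name: u↦q, w↦z1.
  ((∃w ¬R(w)) ∨ (∃u ¬D(u,u))) ∧ ((∀q D(q,q)) ∨ (∀z1 R(z1)))
Finally move all quantifiers to the prefix:
  ∃w ∃u ∀q ∀z1 ((¬R(w) ∨ ¬D(u,u)) ∧ (D(q,q) ∨ R(z1)))
The prefix is ∃w ∃u ∀q ∀z1: 2 universal, 2 existential.

2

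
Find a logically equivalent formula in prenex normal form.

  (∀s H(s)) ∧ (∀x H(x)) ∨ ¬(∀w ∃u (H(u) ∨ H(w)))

∀s ∀x ∃w ∀u (H(s) ∧ H(x) ∨ ¬H(u) ∧ ¬H(w))

Push ¬ through the quantifiers and connectives to reach negation normal form:
  (∀s H(s)) ∧ (∀x H(x)) ∨ (∃w ∀u (¬H(u) ∧ ¬H(w)))
All bound variables are already distinct, so no renaming is needed.
Extract every quantifier outward, since the variables are now distinct and don't occur free across branches:
  ∀s ∀x ∃w ∀u (H(s) ∧ H(x) ∨ ¬H(u) ∧ ¬H(w))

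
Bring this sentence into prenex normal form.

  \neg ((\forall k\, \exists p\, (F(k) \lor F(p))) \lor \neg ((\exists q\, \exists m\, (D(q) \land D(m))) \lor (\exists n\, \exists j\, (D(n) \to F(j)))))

\exists k\, \forall p\, \exists q\, \exists m\, \exists n\, \exists j\, (\neg F(k) \land \neg F(p) \land (D(q) \land D(m) \lor \neg D(n) \lor F(j)))

First replace A → B with ¬A ∨ B.
  \neg ((\forall k\, \exists p\, (F(k) \lor F(p))) \lor \neg ((\exists q\, \exists m\, (D(q) \land D(m))) \lor (\exists n\, \exists j\, (\neg D(n) \lor F(j)))))
Move each ¬ inward, flipping quantifiers it crosses:
  (\exists k\, \forall p\, (\neg F(k) \land \neg F(p))) \land ((\exists q\, \exists m\, (D(q) \land D(m))) \lor (\exists n\, \exists j\, (\neg D(n) \lor F(j))))
All bound variables are already distinct, so no renaming is needed.
Pull the quantifiers to the front (each side's bound variable is not free in the other side):
  \exists k\, \forall p\, \exists q\, \exists m\, \exists n\, \exists j\, (\neg F(k) \land \neg F(p) \land (D(q) \land D(m) \lor \neg D(n) \lor F(j)))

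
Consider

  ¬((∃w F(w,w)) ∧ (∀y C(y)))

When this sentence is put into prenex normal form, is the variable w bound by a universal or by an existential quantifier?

Move each ¬ inward, flipping quantifiers it crosses:
  (∀w ¬F(w,w)) ∨ (∃y ¬C(y))
Extract every quantifier outward, since the variables are now distinct and don't occur free across branches:
  ∀w ∃y (¬F(w,w) ∨ ¬C(y))
The quantifier ∃w sits under an odd number of negations, so it flips to ∀w.

universal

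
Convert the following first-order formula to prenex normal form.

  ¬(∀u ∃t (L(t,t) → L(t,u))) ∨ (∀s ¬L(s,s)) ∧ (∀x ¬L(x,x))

Rewrite implications/biconditionals: A → B as ¬A ∨ B.
  ¬(∀u ∃t (¬L(t,t) ∨ L(t,u))) ∨ (∀s ¬L(s,s)) ∧ (∀x ¬L(x,x))
Push ¬ through the quantifiers and connectives to reach negation normal form:
  (∃u ∀t (L(t,t) ∧ ¬L(t,u))) ∨ (∀s ¬L(s,s)) ∧ (∀x ¬L(x,x))
All bound variables are already distinct, so no renaming is needed.
Extract every quantifier outward, since the variables are now distinct and don't occur free across branches:
  ∃u ∀t ∀s ∀x (L(t,t) ∧ ¬L(t,u) ∨ ¬L(s,s) ∧ ¬L(x,x))

∃u ∀t ∀s ∀x (L(t,t) ∧ ¬L(t,u) ∨ ¬L(s,s) ∧ ¬L(x,x))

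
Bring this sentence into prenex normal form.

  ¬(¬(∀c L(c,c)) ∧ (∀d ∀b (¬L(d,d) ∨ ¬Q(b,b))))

∀c ∃d ∃b (L(c,c) ∨ L(d,d) ∧ Q(b,b))

Move each ¬ inward, flipping quantifiers it crosses:
  (∀c L(c,c)) ∨ (∃d ∃b (L(d,d) ∧ Q(b,b)))
Extract every quantifier outward, since the variables are now distinct and don't occur free across branches:
  ∀c ∃d ∃b (L(c,c) ∨ L(d,d) ∧ Q(b,b))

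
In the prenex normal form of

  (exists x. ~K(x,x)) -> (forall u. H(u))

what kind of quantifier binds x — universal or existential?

universal

Eliminate → and ↔ using ¬ and ∨.
  ~(exists x. ~K(x,x)) | (forall u. H(u))
Push ¬ through the quantifiers and connectives to reach negation normal form:
  (forall x. K(x,x)) | (forall u. H(u))
Pull the quantifiers to the front (each side's bound variable is not free in the other side):
  forall x. forall u. (K(x,x) | H(u))
The quantifier exists x sits under an odd number of negations (counting the antecedent side of each →), so it flips to forall x.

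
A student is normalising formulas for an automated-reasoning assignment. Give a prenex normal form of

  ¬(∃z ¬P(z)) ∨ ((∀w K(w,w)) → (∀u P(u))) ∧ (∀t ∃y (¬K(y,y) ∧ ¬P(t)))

∀z ∃w ∀u ∀t ∃y (P(z) ∨ (¬K(w,w) ∨ P(u)) ∧ ¬K(y,y) ∧ ¬P(t))

Eliminate → and ↔ using ¬ and ∨.
  ¬(∃z ¬P(z)) ∨ (¬(∀w K(w,w)) ∨ (∀u P(u))) ∧ (∀t ∃y (¬K(y,y) ∧ ¬P(t)))
Move each ¬ inward, flipping quantifiers it crosses:
  (∀z P(z)) ∨ ((∃w ¬K(w,w)) ∨ (∀u P(u))) ∧ (∀t ∃y (¬K(y,y) ∧ ¬P(t)))
All bound variables are already distinct, so no renaming is needed.
Finally move all quantifiers to the prefix:
  ∀z ∃w ∀u ∀t ∃y (P(z) ∨ (¬K(w,w) ∨ P(u)) ∧ ¬K(y,y) ∧ ¬P(t))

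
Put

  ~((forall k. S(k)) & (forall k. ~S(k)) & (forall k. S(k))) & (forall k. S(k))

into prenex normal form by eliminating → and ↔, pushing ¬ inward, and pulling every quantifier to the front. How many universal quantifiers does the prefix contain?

Move each ¬ inward, flipping quantifiers it crosses:
  ((exists k. ~S(k)) | (exists k. S(k)) | (exists k. ~S(k))) & (forall k. S(k))
Standardize variables apart so no two quantifiers bind the same name: k↦w, k↦p, k↦s.
  ((exists k. ~S(k)) | (exists w. S(w)) | (exists p. ~S(p))) & (forall s. S(s))
Pull the quantifiers to the front (each side's bound variable is not free in the other side):
  exists k. exists w. exists p. forall s. ((~S(k) | S(w) | ~S(p)) & S(s))
The prefix is exists k exists w exists p forall s: 1 universal, 3 existential.

1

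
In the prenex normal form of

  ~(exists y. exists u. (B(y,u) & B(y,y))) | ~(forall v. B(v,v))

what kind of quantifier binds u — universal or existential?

universal

Drive negations inward (¬∀x A ≡ ∃x ¬A, ¬∃x A ≡ ∀x ¬A, De Morgan for ∧/∨):
  (forall y. forall u. (~B(y,u) | ~B(y,y))) | (exists v. ~B(v,v))
Finally move all quantifiers to the prefix:
  forall y. forall u. exists v. (~B(y,u) | ~B(y,y) | ~B(v,v))
The quantifier exists u sits under an odd number of negations, so it flips to forall u.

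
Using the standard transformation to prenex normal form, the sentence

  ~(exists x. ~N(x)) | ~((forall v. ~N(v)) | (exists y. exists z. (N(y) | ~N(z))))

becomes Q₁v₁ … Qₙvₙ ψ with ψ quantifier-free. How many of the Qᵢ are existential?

1

Move each ¬ inward, flipping quantifiers it crosses:
  (forall x. N(x)) | (exists v. N(v)) & (forall y. forall z. (~N(y) & N(z)))
All bound variables are already distinct, so no renaming is needed.
Extract every quantifier outward, since the variables are now distinct and don't occur free across branches:
  forall x. exists v. forall y. forall z. (N(x) | N(v) & ~N(y) & N(z))
The prefix is forall x exists v forall y forall z: 3 universal, 1 existential.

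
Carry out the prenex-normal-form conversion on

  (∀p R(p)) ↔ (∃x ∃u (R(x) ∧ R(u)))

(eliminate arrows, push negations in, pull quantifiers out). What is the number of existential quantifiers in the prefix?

3

Rewrite implications/biconditionals: A → B as ¬A ∨ B; A ↔ B as (¬A ∨ B) ∧ (¬B ∨ A).
  (¬(∀p R(p)) ∨ (∃x ∃u (R(x) ∧ R(u)))) ∧ (¬(∃x ∃u (R(x) ∧ R(u))) ∨ (∀p R(p)))
Drive negations inward (¬∀x A ≡ ∃x ¬A, ¬∃x A ≡ ∀x ¬A, De Morgan for ∧/∨):
  ((∃p ¬R(p)) ∨ (∃x ∃u (R(x) ∧ R(u)))) ∧ ((∀x ∀u (¬R(x) ∨ ¬R(u))) ∨ (∀p R(p)))
Give each quantifier a distinct variable: x↦s, u↦t, p↦w.
  ((∃p ¬R(p)) ∨ (∃x ∃u (R(x) ∧ R(u)))) ∧ ((∀s ∀t (¬R(s) ∨ ¬R(t))) ∨ (∀w R(w)))
Finally move all quantifiers to the prefix:
  ∃p ∃x ∃u ∀s ∀t ∀w ((¬R(p) ∨ R(x) ∧ R(u)) ∧ (¬R(s) ∨ ¬R(t) ∨ R(w)))
The prefix is ∃p ∃x ∃u ∀s ∀t ∀w: 3 universal, 3 existential.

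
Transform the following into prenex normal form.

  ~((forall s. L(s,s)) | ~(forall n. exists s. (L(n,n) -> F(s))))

Rewrite implications/biconditionals: A → B as ¬A ∨ B.
  ~((forall s. L(s,s)) | ~(forall n. exists s. (~L(n,n) | F(s))))
Drive negations inward (¬∀x A ≡ ∃x ¬A, ¬∃x A ≡ ∀x ¬A, De Morgan for ∧/∨):
  (exists s. ~L(s,s)) & (forall n. exists s. (~L(n,n) | F(s)))
Standardize variables apart so no two quantifiers bind the same name: s↦a.
  (exists s. ~L(s,s)) & (forall n. exists a. (~L(n,n) | F(a)))
Extract every quantifier outward, since the variables are now distinct and don't occur free across branches:
  exists s. forall n. exists a. (~L(s,s) & (~L(n,n) | F(a)))

exists s. forall n. exists a. (~L(s,s) & (~L(n,n) | F(a)))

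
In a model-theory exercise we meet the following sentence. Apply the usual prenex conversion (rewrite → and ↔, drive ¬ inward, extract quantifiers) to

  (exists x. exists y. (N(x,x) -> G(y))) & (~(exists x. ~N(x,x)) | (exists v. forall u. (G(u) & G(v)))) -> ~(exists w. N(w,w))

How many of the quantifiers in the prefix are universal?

Eliminate → and ↔ using ¬ and ∨.
  ~((exists x. exists y. (~N(x,x) | G(y))) & (~(exists x. ~N(x,x)) | (exists v. forall u. (G(u) & G(v))))) | ~(exists w. N(w,w))
Move each ¬ inward, flipping quantifiers it crosses:
  (forall x. forall y. (N(x,x) & ~G(y))) | (exists x. ~N(x,x)) & (forall v. exists u. (~G(u) | ~G(v))) | (forall w. ~N(w,w))
Give each quantifier a distinct variable: x↦y1.
  (forall x. forall y. (N(x,x) & ~G(y))) | (exists y1. ~N(y1,y1)) & (forall v. exists u. (~G(u) | ~G(v))) | (forall w. ~N(w,w))
Extract every quantifier outward, since the variables are now distinct and don't occur free across branches:
  forall x. forall y. exists y1. forall v. exists u. forall w. (N(x,x) & ~G(y) | ~N(y1,y1) & (~G(u) | ~G(v)) | ~N(w,w))
The prefix is forall x forall y exists y1 forall v exists u forall w: 4 universal, 2 existential.

4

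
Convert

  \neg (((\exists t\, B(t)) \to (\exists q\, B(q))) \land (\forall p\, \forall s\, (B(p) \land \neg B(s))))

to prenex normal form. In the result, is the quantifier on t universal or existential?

existential

First replace A → B with ¬A ∨ B.
  \neg ((\neg (\exists t\, B(t)) \lor (\exists q\, B(q))) \land (\forall p\, \forall s\, (B(p) \land \neg B(s))))
Push ¬ through the quantifiers and connectives to reach negation normal form:
  (\exists t\, B(t)) \land (\forall q\, \neg B(q)) \lor (\exists p\, \exists s\, (\neg B(p) \lor B(s)))
All bound variables are already distinct, so no renaming is needed.
Finally move all quantifiers to the prefix:
  \exists t\, \forall q\, \exists p\, \exists s\, (B(t) \land \neg B(q) \lor \neg B(p) \lor B(s))
The quantifier \exists t sits under an even number of negations (counting the antecedent side of each →), so it remains existential.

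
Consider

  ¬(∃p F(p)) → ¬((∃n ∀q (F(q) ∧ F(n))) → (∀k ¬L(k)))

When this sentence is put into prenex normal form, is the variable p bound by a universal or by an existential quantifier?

existential

Eliminate → and ↔ using ¬ and ∨.
  ¬¬(∃p F(p)) ∨ ¬(¬(∃n ∀q (F(q) ∧ F(n))) ∨ (∀k ¬L(k)))
Move each ¬ inward, flipping quantifiers it crosses:
  (∃p F(p)) ∨ (∃n ∀q (F(q) ∧ F(n))) ∧ (∃k L(k))
Finally move all quantifiers to the prefix:
  ∃p ∃n ∀q ∃k (F(p) ∨ F(q) ∧ F(n) ∧ L(k))
The quantifier ∃p sits under an even number of negations (counting the antecedent side of each →), so it remains existential.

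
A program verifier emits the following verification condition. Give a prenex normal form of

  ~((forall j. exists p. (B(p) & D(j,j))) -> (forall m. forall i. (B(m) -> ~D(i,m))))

First replace A → B with ¬A ∨ B.
  ~(~(forall j. exists p. (B(p) & D(j,j))) | (forall m. forall i. (~B(m) | ~D(i,m))))
Drive negations inward (¬∀x A ≡ ∃x ¬A, ¬∃x A ≡ ∀x ¬A, De Morgan for ∧/∨):
  (forall j. exists p. (B(p) & D(j,j))) & (exists m. exists i. (B(m) & D(i,m)))
All bound variables are already distinct, so no renaming is needed.
Pull the quantifiers to the front (each side's bound variable is not free in the other side):
  forall j. exists p. exists m. exists i. (B(p) & D(j,j) & B(m) & D(i,m))

forall j. exists p. exists m. exists i. (B(p) & D(j,j) & B(m) & D(i,m))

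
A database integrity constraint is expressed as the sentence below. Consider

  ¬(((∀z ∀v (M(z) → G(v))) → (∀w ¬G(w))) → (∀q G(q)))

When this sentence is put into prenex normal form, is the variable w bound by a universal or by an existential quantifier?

First replace A → B with ¬A ∨ B.
  ¬(¬(¬(∀z ∀v (¬M(z) ∨ G(v))) ∨ (∀w ¬G(w))) ∨ (∀q G(q)))
Push ¬ through the quantifiers and connectives to reach negation normal form:
  ((∃z ∃v (M(z) ∧ ¬G(v))) ∨ (∀w ¬G(w))) ∧ (∃q ¬G(q))
Extract every quantifier outward, since the variables are now distinct and don't occur free across branches:
  ∃z ∃v ∀w ∃q ((M(z) ∧ ¬G(v) ∨ ¬G(w)) ∧ ¬G(q))
The quantifier ∀w sits under an even number of negations (counting the antecedent side of each →), so it remains universal.

universal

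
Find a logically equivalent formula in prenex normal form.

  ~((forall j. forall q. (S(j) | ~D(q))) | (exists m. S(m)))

exists j. exists q. forall m. (~S(j) & D(q) & ~S(m))

Move each ¬ inward, flipping quantifiers it crosses:
  (exists j. exists q. (~S(j) & D(q))) & (forall m. ~S(m))
Pull the quantifiers to the front (each side's bound variable is not free in the other side):
  exists j. exists q. forall m. (~S(j) & D(q) & ~S(m))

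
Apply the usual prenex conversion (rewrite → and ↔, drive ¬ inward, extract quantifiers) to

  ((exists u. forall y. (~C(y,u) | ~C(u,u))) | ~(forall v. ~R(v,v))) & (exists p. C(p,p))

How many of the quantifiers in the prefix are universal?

Push ¬ through the quantifiers and connectives to reach negation normal form:
  ((exists u. forall y. (~C(y,u) | ~C(u,u))) | (exists v. R(v,v))) & (exists p. C(p,p))
Pull the quantifiers to the front (each side's bound variable is not free in the other side):
  exists u. forall y. exists v. exists p. ((~C(y,u) | ~C(u,u) | R(v,v)) & C(p,p))
The prefix is exists u forall y exists v exists p: 1 universal, 3 existential.

1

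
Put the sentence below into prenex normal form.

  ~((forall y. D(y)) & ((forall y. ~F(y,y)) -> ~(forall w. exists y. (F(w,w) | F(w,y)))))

exists y. forall x1. forall w. exists t. (~D(y) | ~F(x1,x1) & (F(w,w) | F(w,t)))

Eliminate → and ↔ using ¬ and ∨.
  ~((forall y. D(y)) & (~(forall y. ~F(y,y)) | ~(forall w. exists y. (F(w,w) | F(w,y)))))
Move each ¬ inward, flipping quantifiers it crosses:
  (exists y. ~D(y)) | (forall y. ~F(y,y)) & (forall w. exists y. (F(w,w) | F(w,y)))
Rename bound variables to avoid capture: y↦x1, y↦t.
  (exists y. ~D(y)) | (forall x1. ~F(x1,x1)) & (forall w. exists t. (F(w,w) | F(w,t)))
Finally move all quantifiers to the prefix:
  exists y. forall x1. forall w. exists t. (~D(y) | ~F(x1,x1) & (F(w,w) | F(w,t)))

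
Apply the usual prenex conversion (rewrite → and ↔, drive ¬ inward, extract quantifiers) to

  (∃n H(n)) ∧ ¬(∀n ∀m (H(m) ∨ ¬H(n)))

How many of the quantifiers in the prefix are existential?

3

Push ¬ through the quantifiers and connectives to reach negation normal form:
  (∃n H(n)) ∧ (∃n ∃m (¬H(m) ∧ H(n)))
Give each quantifier a distinct variable: n↦v.
  (∃n H(n)) ∧ (∃v ∃m (¬H(m) ∧ H(v)))
Finally move all quantifiers to the prefix:
  ∃n ∃v ∃m (H(n) ∧ ¬H(m) ∧ H(v))
The prefix is ∃n ∃v ∃m: 0 universal, 3 existential.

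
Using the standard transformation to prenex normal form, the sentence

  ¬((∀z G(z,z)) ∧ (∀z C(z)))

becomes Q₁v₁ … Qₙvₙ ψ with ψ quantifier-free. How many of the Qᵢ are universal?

0

Drive negations inward (¬∀x A ≡ ∃x ¬A, ¬∃x A ≡ ∀x ¬A, De Morgan for ∧/∨):
  (∃z ¬G(z,z)) ∨ (∃z ¬C(z))
Standardize variables apart so no two quantifiers bind the same name: z↦v1.
  (∃z ¬G(z,z)) ∨ (∃v1 ¬C(v1))
Pull the quantifiers to the front (each side's bound variable is not free in the other side):
  ∃z ∃v1 (¬G(z,z) ∨ ¬C(v1))
The prefix is ∃z ∃v1: 0 universal, 2 existential.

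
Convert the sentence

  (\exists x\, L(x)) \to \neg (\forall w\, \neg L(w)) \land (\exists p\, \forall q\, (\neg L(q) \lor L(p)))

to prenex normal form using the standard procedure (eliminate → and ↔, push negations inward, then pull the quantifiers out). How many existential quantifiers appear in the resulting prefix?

Rewrite implications/biconditionals: A → B as ¬A ∨ B.
  \neg (\exists x\, L(x)) \lor \neg (\forall w\, \neg L(w)) \land (\exists p\, \forall q\, (\neg L(q) \lor L(p)))
Push ¬ through the quantifiers and connectives to reach negation normal form:
  (\forall x\, \neg L(x)) \lor (\exists w\, L(w)) \land (\exists p\, \forall q\, (\neg L(q) \lor L(p)))
All bound variables are already distinct, so no renaming is needed.
Pull the quantifiers to the front (each side's bound variable is not free in the other side):
  \forall x\, \exists w\, \exists p\, \forall q\, (\neg L(x) \lor L(w) \land (\neg L(q) \lor L(p)))
The prefix is \forall x \exists w \exists p \forall q: 2 universal, 2 existential.

2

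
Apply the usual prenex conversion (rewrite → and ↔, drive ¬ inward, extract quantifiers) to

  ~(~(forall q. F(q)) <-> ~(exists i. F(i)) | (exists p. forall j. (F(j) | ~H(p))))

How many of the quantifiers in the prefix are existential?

First replace A → B with ¬A ∨ B; A ↔ B as (¬A ∨ B) ∧ (¬B ∨ A).
  ~((~~(forall q. F(q)) | ~(exists i. F(i)) | (exists p. forall j. (F(j) | ~H(p)))) & (~(~(exists i. F(i)) | (exists p. forall j. (F(j) | ~H(p)))) | ~(forall q. F(q))))
Drive negations inward (¬∀x A ≡ ∃x ¬A, ¬∃x A ≡ ∀x ¬A, De Morgan for ∧/∨):
  (exists q. ~F(q)) & (exists i. F(i)) & (forall p. exists j. (~F(j) & H(p))) | ((forall i. ~F(i)) | (exists p. forall j. (F(j) | ~H(p)))) & (forall q. F(q))
Give each quantifier a distinct variable: i↦s, p↦r, j↦x1, q↦w1.
  (exists q. ~F(q)) & (exists i. F(i)) & (forall p. exists j. (~F(j) & H(p))) | ((forall s. ~F(s)) | (exists r. forall x1. (F(x1) | ~H(r)))) & (forall w1. F(w1))
Finally move all quantifiers to the prefix:
  exists q. exists i. forall p. exists j. forall s. exists r. forall x1. forall w1. (~F(q) & F(i) & ~F(j) & H(p) | (~F(s) | F(x1) | ~H(r)) & F(w1))
The prefix is exists q exists i forall p exists j forall s exists r forall x1 forall w1: 4 universal, 4 existential.

4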